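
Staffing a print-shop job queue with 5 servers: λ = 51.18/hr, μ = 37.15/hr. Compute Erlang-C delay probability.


a = λ/μ = 1.3777; ρ = a/5 = 0.2755
P₀ = 0.251915 (from M/M/c formula)
C(c,a) = [a^c/(c!(1−ρ))]·P₀ = [4.96258/(120·0.7245)]·0.251915
= 0.05708·0.251915 = 0.014380

Final: 0.014380


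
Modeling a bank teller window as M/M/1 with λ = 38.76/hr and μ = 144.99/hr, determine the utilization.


ρ = λ/μ = 38.76/144.99 = 0.2673

Final: 0.2673


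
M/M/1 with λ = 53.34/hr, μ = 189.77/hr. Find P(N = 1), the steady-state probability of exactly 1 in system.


ρ = 53.34/189.77 = 0.2811
P_n = (1−ρ)·ρ^n = (1 − 0.2811)·0.2811^1 = 0.7189·0.281077 = 0.202073

Final: 0.202073


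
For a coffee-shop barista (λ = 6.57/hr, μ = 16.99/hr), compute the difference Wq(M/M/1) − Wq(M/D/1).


ρ = 6.57/16.99 = 0.3867
Wq(M/M/1) = ρ/(μ−λ) = 0.3867/10.42 = 0.03711 hr
Wq(M/D/1) = ρ/(2(μ−λ)) = 0.01856 hr
Savings = 0.03711 − 0.01856 = 0.01856 hr

Final: 0.01856 hr


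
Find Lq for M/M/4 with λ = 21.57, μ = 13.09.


a = λ/μ = 1.6478; ρ = a/4 = 0.4120
P₀ = 0.189623
Lq = P₀·a^c·ρ / (c!·(1−ρ)²) = 0.189623·7.37296·0.4120/(24·0.34580)
= 0.06940

Final: 0.06940


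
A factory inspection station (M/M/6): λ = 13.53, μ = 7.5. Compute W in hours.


a = 1.8040; ρ = 0.3007; P₀ = 0.164509
Lq = P₀·a^c·ρ/(c!(1−ρ)²) = 0.004842
Wq = Lq/λ = 0.004842/13.53 = 0.0003578 hr
W = Wq + 1/μ = 0.0003578 + 0.13333 = 0.13369 hr

Final: 0.13369 hr


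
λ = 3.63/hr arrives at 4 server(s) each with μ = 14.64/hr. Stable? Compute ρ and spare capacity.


Total capacity cμ = 4·14.64 = 58.56/hr
ρ = λ/(cμ) = 3.63/58.56 = 0.06199
Stable ⇔ ρ < 1: YES
Spare capacity = cμ − λ = 58.56 − 3.63 = 54.93/hr

Final: ρ = 0.06199; stable; margin = 54.93/hr


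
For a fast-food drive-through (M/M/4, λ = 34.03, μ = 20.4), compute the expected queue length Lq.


a = λ/μ = 1.6681; ρ = a/4 = 0.4170
P₀ = 0.185647
Lq = P₀·a^c·ρ / (c!·(1−ρ)²) = 0.185647·7.74332·0.4170/(24·0.33985)
= 0.07350

Final: 0.07350


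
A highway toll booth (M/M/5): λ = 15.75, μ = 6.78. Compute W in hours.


a = 2.3230; ρ = 0.4646; P₀ = 0.096369
Lq = P₀·a^c·ρ/(c!(1−ρ)²) = 0.08805
Wq = Lq/λ = 0.08805/15.75 = 0.005591 hr
W = Wq + 1/μ = 0.005591 + 0.14749 = 0.15308 hr

Final: 0.15308 hr


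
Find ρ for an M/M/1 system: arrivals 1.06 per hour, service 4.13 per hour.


ρ = λ/μ = 1.06/4.13 = 0.2567

Final: 0.2567


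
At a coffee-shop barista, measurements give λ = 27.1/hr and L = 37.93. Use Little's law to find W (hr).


W = L/λ = 37.93/27.1 = 1.3996 hr

Final: 1.3996 hr


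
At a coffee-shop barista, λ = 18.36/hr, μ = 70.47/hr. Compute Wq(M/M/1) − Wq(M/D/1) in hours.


ρ = 18.36/70.47 = 0.2605
Wq(M/M/1) = ρ/(μ−λ) = 0.2605/52.11 = 0.005000 hr
Wq(M/D/1) = ρ/(2(μ−λ)) = 0.002500 hr
Savings = 0.005000 − 0.002500 = 0.002500 hr

Final: 0.002500 hr


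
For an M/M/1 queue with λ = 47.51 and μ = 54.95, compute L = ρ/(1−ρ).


ρ = λ/μ = 47.51/54.95 = 0.8646
L = ρ/(1−ρ) = 0.8646/(1 − 0.8646) = 0.8646/0.1354 = 6.3858

Final: 6.3858


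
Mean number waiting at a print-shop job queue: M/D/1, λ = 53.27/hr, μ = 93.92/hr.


ρ = 53.27/93.92 = 0.5672
M/D/1: Lq = ρ²/(2(1−ρ)) = 0.3217/(2·0.4328) = 0.37164

Final: 0.37164


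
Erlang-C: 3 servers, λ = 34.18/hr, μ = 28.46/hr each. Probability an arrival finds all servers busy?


a = λ/μ = 1.2010; ρ = a/3 = 0.4003
P₀ = 0.293806 (from M/M/c formula)
C(c,a) = [a^c/(c!(1−ρ))]·P₀ = [1.73225/(6·0.5997)]·0.293806
= 0.48144·0.293806 = 0.141451

Final: 0.141451


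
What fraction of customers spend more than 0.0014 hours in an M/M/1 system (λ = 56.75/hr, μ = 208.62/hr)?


W ~ Exponential(μ−λ) for M/M/1.
μ − λ = 208.62 − 56.75 = 151.8700
P(W > t) = e^{−(μ−λ)t} = e^{−0.2126} = 0.808465

Final: 0.808465


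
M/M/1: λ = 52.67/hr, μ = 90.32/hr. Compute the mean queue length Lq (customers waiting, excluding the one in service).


ρ = 52.67/90.32 = 0.5831
Lq = ρ²/(1−ρ) = 0.3401/0.4169 = 0.8158

Final: 0.8158


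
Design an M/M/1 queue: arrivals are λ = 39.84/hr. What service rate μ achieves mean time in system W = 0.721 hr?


W = 1/(μ−λ) ⇒ μ − λ = 1/W = 1/0.721 = 1.3870
μ = λ + 1/W = 39.84 + 1.3870 = 41.2270 per hr

Final: 41.2270 /hr


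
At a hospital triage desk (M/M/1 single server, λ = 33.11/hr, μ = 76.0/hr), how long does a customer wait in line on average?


ρ = 33.11/76.0 = 0.4357
Wq = ρ/(μ−λ) = 0.4357/(76.0 − 33.11) = 0.4357/42.89 = 0.01016 hr

Final: 0.01016 hr


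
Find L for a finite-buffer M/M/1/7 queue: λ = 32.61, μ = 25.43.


ρ = 32.61/25.43 = 1.2823
L = ρ[1 − (K+1)ρ^K + Kρ^(K+1)] / [(1−ρ)(1−ρ^(K+1))]
Numerator: 1.2823·(1 − 8·5.702051 + 7·7.311989) = 8.421812
Denominator: (-0.2823)·(-6.311989) = 1.782150
L = 8.421812/1.782150 = 4.7256

Final: 4.7256


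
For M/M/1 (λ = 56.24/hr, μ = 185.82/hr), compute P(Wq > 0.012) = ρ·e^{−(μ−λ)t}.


ρ = 56.24/185.82 = 0.3027
P(Wq > t) = ρ·e^{−(μ−λ)t} = 0.3027·e^{−1.5550}
= 0.3027·0.211198 = 0.063921

Final: 0.063921


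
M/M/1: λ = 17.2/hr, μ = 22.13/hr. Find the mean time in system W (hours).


W = 1/(μ−λ) = 1/(22.13 − 17.2) = 1/4.93 = 0.2028 hr

Final: 0.2028 hr


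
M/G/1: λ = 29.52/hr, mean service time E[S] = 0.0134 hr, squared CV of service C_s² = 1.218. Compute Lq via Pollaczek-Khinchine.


ρ = λ·E[S] = 29.52·0.0134 = 0.3956
Lq = ρ²(1+C_s²)/(2(1−ρ)) = 0.1565·(1+1.218)/(2·0.6044)
= 0.1565·2.2180/1.2089 = 0.28710

Final: 0.28710


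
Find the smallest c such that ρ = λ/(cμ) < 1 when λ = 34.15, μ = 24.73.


Stability requires cμ > λ ⇔ c > λ/μ.
λ/μ = 34.15/24.73 = 1.3809
Minimum integer c = ⌊1.3809⌋ + 1 = 2
Check: 2·24.73 = 49.46 > 34.15, while 1·24.73 = 24.73 ≤ 34.15

Final: 2 servers


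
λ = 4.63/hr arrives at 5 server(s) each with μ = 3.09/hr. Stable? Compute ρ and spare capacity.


Total capacity cμ = 5·3.09 = 15.45/hr
ρ = λ/(cμ) = 4.63/15.45 = 0.2997
Stable ⇔ ρ < 1: YES
Spare capacity = cμ − λ = 15.45 − 4.63 = 10.82/hr

Final: ρ = 0.2997; stable; margin = 10.82/hr


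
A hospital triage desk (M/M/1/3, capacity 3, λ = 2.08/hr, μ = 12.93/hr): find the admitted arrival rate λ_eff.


ρ = 0.1609; P_K = (1−ρ)ρ^3/(1−ρ^4) = 0.003496
λ_eff = λ(1 − P_K) = 2.08·(1 − 0.003496) = 2.08·0.996504 = 2.0727 /hr

Final: 2.0727 /hr


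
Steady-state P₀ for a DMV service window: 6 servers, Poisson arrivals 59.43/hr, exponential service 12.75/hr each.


a = λ/μ = 59.43/12.75 = 4.6612; ρ = a/c = 0.7769
Σ_{k=0}^{5} a^k/k! (terms k=0..5) = 1.00000 + 4.66118 + 10.86328 + 16.87856 + 19.66849 + 18.33566 = 71.40716
Tail: a^6/(6!(1−ρ)) = 10255.88808/(720·0.2231) = 63.83644
P₀ = 1/(71.40716 + 63.83644) = 1/135.24361 = 0.007394

Final: 0.007394


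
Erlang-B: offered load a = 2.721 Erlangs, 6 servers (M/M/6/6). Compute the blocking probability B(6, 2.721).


B(c,a) = (a^c/c!) / Σ_{k=0}^{c} a^k/k!
a^6/6! = 0.563688
Σ terms (k=0..6): 1.00000 + 2.72100 + 3.70192 + 3.35764 + 2.28404 + 1.24297 + 0.56369 = 14.871259
B = 0.563688/14.871259 = 0.037905

Final: 0.037905


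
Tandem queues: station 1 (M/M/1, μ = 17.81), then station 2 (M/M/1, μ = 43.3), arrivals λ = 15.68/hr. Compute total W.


Each node sees arrival rate λ = 15.68/hr (tandem ⇒ throughput preserved).
W₁ = 1/(μ₁−λ) = 1/(17.81−15.68) = 0.46948 hr
W₂ = 1/(μ₂−λ) = 1/(43.3−15.68) = 0.03621 hr
W_total = W₁ + W₂ = 0.46948 + 0.03621 = 0.50569 hr

Final: 0.50569 hr


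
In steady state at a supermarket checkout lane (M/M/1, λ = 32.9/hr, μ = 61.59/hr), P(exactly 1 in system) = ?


ρ = 32.9/61.59 = 0.5342
P_n = (1−ρ)·ρ^n = (1 − 0.5342)·0.5342^1 = 0.4658·0.534178 = 0.248832

Final: 0.248832


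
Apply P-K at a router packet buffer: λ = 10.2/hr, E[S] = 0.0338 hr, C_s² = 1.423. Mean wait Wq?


ρ = λ·E[S] = 10.2·0.0338 = 0.3448
E[S²] = E[S]²(1+C_s²) = 0.0338²·(1+1.423) = 0.002768
Wq = λ·E[S²]/(2(1−ρ)) = 10.2·0.002768/(2·0.6552) = 0.02155 hr

Final: 0.02155 hr


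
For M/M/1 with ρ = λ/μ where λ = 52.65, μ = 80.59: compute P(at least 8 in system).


ρ = 52.65/80.59 = 0.6533
P(N ≥ n) = ρ^n = 0.6533^8 = 0.033185

Final: 0.033185


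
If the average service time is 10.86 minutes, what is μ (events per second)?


μ = 1/(service time) in consistent units.
1 second = 0.0166667 min, so μ = 0.0166667/10.86 = 0.001535 per second

Final: 0.001535 /sec


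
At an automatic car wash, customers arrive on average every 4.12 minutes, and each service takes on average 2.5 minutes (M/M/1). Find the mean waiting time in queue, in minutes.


λ = 60/4.12 = 14.5631 /hr
μ = 60/2.5 = 24.0000 /hr
ρ = λ/μ = 14.5631/24.0000 = 0.6068
Wq = ρ/(μ−λ) = 0.6068/(24.0000−14.5631) = 0.06430 hr
In minutes: 0.06430·60 = 3.858 min

Final: 3.858 min


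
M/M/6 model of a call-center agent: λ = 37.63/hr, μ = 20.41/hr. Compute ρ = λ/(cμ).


ρ = λ/(cμ) = 37.63/(6·20.41) = 37.63/122.46 = 0.3073

Final: 0.3073


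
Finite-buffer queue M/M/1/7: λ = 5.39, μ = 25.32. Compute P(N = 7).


ρ = λ/μ = 5.39/25.32 = 0.2129
P_K = (1−ρ)ρ^K/(1−ρ^(K+1)) = (0.7871·0.00001981)/(1 − 0.000004217)
= 0.00001559/0.999996 = 0.00001559

Final: 0.00001559


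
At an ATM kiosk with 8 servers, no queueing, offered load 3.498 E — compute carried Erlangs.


B(8,3.498) = 0.016989 (Erlang-B)
Carried load = a(1 − B) = 3.498·(1 − 0.016989) = 3.498·0.983011 = 3.4386 E

Final: 3.4386 Erlangs


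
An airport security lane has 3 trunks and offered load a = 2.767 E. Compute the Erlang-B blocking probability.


B(c,a) = (a^c/c!) / Σ_{k=0}^{c} a^k/k!
a^3/3! = 3.530825
Σ terms (k=0..3): 1.00000 + 2.76700 + 3.82814 + 3.53083 = 11.125970
B = 3.530825/11.125970 = 0.317350

Final: 0.317350


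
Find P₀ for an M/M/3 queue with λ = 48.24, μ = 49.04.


a = λ/μ = 48.24/49.04 = 0.9837; ρ = a/c = 0.3279
Σ_{k=0}^{2} a^k/k! (terms k=0..2) = 1.00000 + 0.98369 + 0.48382 = 2.46751
Tail: a^3/(3!(1−ρ)) = 0.95185/(6·0.6721) = 0.23604
P₀ = 1/(2.46751 + 0.23604) = 1/2.70354 = 0.369885

Final: 0.369885


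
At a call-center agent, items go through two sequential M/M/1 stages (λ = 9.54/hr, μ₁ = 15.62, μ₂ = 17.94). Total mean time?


Each node sees arrival rate λ = 9.54/hr (tandem ⇒ throughput preserved).
W₁ = 1/(μ₁−λ) = 1/(15.62−9.54) = 0.16447 hr
W₂ = 1/(μ₂−λ) = 1/(17.94−9.54) = 0.11905 hr
W_total = W₁ + W₂ = 0.16447 + 0.11905 = 0.28352 hr

Final: 0.28352 hr


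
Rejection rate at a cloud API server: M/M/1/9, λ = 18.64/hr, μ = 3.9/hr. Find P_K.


ρ = λ/μ = 18.64/3.9 = 4.7795
P_K = (1−ρ)ρ^K/(1−ρ^(K+1)) = (-3.7795·1301462.649672)/(1 − 6220324.048690)
= -4918861.399018/-6220323.048690 = 0.790773

Final: 0.790773


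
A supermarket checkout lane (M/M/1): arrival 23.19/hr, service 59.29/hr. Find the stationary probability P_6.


ρ = 23.19/59.29 = 0.3911
P_n = (1−ρ)·ρ^n = (1 − 0.3911)·0.3911^6 = 0.6089·0.003580 = 0.002180

Final: 0.002180


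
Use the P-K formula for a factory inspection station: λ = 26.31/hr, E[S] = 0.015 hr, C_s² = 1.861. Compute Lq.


ρ = λ·E[S] = 26.31·0.015 = 0.3946
Lq = ρ²(1+C_s²)/(2(1−ρ)) = 0.1557·(1+1.861)/(2·0.6054)
= 0.1557·2.8610/1.2107 = 0.36805

Final: 0.36805


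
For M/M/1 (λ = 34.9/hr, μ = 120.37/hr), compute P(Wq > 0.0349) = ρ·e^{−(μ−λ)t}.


ρ = 34.9/120.37 = 0.2899
P(Wq > t) = ρ·e^{−(μ−λ)t} = 0.2899·e^{−2.9829}
= 0.2899·0.050646 = 0.014684

Final: 0.014684


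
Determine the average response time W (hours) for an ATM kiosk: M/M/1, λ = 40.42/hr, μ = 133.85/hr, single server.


W = 1/(μ−λ) = 1/(133.85 − 40.42) = 1/93.43 = 0.01070 hr

Final: 0.01070 hr


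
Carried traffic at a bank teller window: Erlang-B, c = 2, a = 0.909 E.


B(2,0.909) = 0.177914 (Erlang-B)
Carried load = a(1 − B) = 0.909·(1 − 0.177914) = 0.909·0.822086 = 0.7473 E

Final: 0.7473 Erlangs


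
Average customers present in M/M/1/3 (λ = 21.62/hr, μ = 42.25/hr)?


ρ = 21.62/42.25 = 0.5117
L = ρ[1 − (K+1)ρ^K + Kρ^(K+1)] / [(1−ρ)(1−ρ^(K+1))]
Numerator: 0.5117·(1 − 4·0.133994 + 3·0.068567) = 0.342708
Denominator: (0.4883)·(0.931433) = 0.454804
L = 0.342708/0.454804 = 0.7535

Final: 0.7535


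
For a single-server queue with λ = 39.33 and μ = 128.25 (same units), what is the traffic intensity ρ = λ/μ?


ρ = λ/μ = 39.33/128.25 = 0.3067

Final: 0.3067


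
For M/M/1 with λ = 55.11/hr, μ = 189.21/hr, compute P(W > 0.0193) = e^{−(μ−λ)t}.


W ~ Exponential(μ−λ) for M/M/1.
μ − λ = 189.21 − 55.11 = 134.1000
P(W > t) = e^{−(μ−λ)t} = e^{−2.5881} = 0.075160

Final: 0.075160


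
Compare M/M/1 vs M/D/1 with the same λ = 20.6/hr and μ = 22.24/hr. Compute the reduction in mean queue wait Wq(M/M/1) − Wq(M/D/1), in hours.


ρ = 20.6/22.24 = 0.9263
Wq(M/M/1) = ρ/(μ−λ) = 0.9263/1.64 = 0.56479 hr
Wq(M/D/1) = ρ/(2(μ−λ)) = 0.28240 hr
Savings = 0.56479 − 0.28240 = 0.28240 hr

Final: 0.28240 hr


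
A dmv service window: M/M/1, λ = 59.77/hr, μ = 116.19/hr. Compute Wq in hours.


ρ = 59.77/116.19 = 0.5144
Wq = ρ/(μ−λ) = 0.5144/(116.19 − 59.77) = 0.5144/56.42 = 0.009118 hr

Final: 0.009118 hr


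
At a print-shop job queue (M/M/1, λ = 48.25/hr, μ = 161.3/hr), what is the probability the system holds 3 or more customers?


ρ = 48.25/161.3 = 0.2991
P(N ≥ n) = ρ^n = 0.2991^3 = 0.026766

Final: 0.026766


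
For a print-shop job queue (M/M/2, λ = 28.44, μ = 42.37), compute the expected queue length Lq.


a = λ/μ = 0.6712; ρ = a/2 = 0.3356
P₀ = 0.497438
Lq = P₀·a^c·ρ / (c!·(1−ρ)²) = 0.497438·0.45055·0.3356/(2·0.44141)
= 0.08520

Final: 0.08520


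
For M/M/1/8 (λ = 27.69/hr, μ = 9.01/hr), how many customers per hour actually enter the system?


ρ = 3.0733; P_K = (1−ρ)ρ^8/(1−ρ^9) = 0.674639
λ_eff = λ(1 − P_K) = 27.69·(1 − 0.674639) = 27.69·0.325361 = 9.0092 /hr

Final: 9.0092 /hr


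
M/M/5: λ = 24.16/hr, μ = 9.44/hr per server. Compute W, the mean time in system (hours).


a = 2.5593; ρ = 0.5119; P₀ = 0.075241
Lq = P₀·a^c·ρ/(c!(1−ρ)²) = 0.14790
Wq = Lq/λ = 0.14790/24.16 = 0.006122 hr
W = Wq + 1/μ = 0.006122 + 0.10593 = 0.11205 hr

Final: 0.11205 hr


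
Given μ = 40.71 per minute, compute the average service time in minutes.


Mean service time = 1/μ = 1/40.71 minute = 0.02456 minute
In minutes: 0.02456 × 1 = 0.02456 min

Final: 0.02456 min


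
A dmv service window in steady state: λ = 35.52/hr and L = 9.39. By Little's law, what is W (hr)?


W = L/λ = 9.39/35.52 = 0.2644 hr

Final: 0.2644 hr


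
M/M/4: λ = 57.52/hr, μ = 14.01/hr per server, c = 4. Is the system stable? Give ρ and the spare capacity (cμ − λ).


Total capacity cμ = 4·14.01 = 56.04/hr
ρ = λ/(cμ) = 57.52/56.04 = 1.0264
Stable ⇔ ρ < 1: NO
Spare capacity = cμ − λ = 56.04 − 57.52 = -1.48/hr

Final: ρ = 1.0264; unstable; margin = -1.48/hr


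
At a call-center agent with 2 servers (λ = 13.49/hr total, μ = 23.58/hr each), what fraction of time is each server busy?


ρ = λ/(cμ) = 13.49/(2·23.58) = 13.49/47.16 = 0.2860

Final: 0.2860


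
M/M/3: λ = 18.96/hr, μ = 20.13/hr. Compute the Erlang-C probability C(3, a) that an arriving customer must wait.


a = λ/μ = 0.9419; ρ = a/3 = 0.3140
P₀ = 0.386333 (from M/M/c formula)
C(c,a) = [a^c/(c!(1−ρ))]·P₀ = [0.83557/(6·0.6860)]·0.386333
= 0.20299·0.386333 = 0.078423

Final: 0.078423


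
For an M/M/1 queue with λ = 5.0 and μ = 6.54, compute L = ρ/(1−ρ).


ρ = λ/μ = 5.0/6.54 = 0.7645
L = ρ/(1−ρ) = 0.7645/(1 − 0.7645) = 0.7645/0.2355 = 3.2468

Final: 3.2468


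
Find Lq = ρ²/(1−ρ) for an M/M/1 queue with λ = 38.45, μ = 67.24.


ρ = 38.45/67.24 = 0.5718
Lq = ρ²/(1−ρ) = 0.3270/0.4282 = 0.7637

Final: 0.7637


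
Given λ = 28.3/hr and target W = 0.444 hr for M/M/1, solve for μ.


W = 1/(μ−λ) ⇒ μ − λ = 1/W = 1/0.444 = 2.2523
μ = λ + 1/W = 28.3 + 2.2523 = 30.5523 per hr

Final: 30.5523 /hr


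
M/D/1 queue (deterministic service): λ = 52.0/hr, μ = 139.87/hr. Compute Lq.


ρ = 52.0/139.87 = 0.3718
M/D/1: Lq = ρ²/(2(1−ρ)) = 0.1382/(2·0.6282) = 0.11000

Final: 0.11000


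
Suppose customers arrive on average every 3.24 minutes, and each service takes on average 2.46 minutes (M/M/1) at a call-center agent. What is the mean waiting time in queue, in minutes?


λ = 60/3.24 = 18.5185 /hr
μ = 60/2.46 = 24.3902 /hr
ρ = λ/μ = 18.5185/24.3902 = 0.7593
Wq = ρ/(μ−λ) = 0.7593/(24.3902−18.5185) = 0.12931 hr
In minutes: 0.12931·60 = 7.758 min

Final: 7.758 min


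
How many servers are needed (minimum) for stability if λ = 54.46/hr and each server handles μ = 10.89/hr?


Stability requires cμ > λ ⇔ c > λ/μ.
λ/μ = 54.46/10.89 = 5.0009
Minimum integer c = ⌊5.0009⌋ + 1 = 6
Check: 6·10.89 = 65.34 > 54.46, while 5·10.89 = 54.45 ≤ 54.46

Final: 6 servers


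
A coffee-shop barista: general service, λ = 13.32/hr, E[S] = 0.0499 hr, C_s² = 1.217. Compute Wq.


ρ = λ·E[S] = 13.32·0.0499 = 0.6647
E[S²] = E[S]²(1+C_s²) = 0.0499²·(1+1.217) = 0.005520
Wq = λ·E[S²]/(2(1−ρ)) = 13.32·0.005520/(2·0.3353) = 0.10964 hr

Final: 0.10964 hr


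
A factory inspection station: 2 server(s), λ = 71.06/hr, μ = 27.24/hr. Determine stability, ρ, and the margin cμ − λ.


Total capacity cμ = 2·27.24 = 54.48/hr
ρ = λ/(cμ) = 71.06/54.48 = 1.3043
Stable ⇔ ρ < 1: NO
Spare capacity = cμ − λ = 54.48 − 71.06 = -16.58/hr

Final: ρ = 1.3043; unstable; margin = -16.58/hr


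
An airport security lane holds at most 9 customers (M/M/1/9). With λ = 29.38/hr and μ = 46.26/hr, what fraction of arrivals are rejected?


ρ = λ/μ = 29.38/46.26 = 0.6351
P_K = (1−ρ)ρ^K/(1−ρ^(K+1)) = (0.3649·0.016812)/(1 − 0.010677)
= 0.006135/0.989323 = 0.006201

Final: 0.006201


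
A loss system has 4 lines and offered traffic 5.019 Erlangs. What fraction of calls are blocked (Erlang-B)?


B(c,a) = (a^c/c!) / Σ_{k=0}^{c} a^k/k!
a^4/4! = 26.439762
Σ terms (k=0..4): 1.00000 + 5.01900 + 12.59518 + 21.07174 + 26.43976 = 66.125679
B = 26.439762/66.125679 = 0.399841

Final: 0.399841


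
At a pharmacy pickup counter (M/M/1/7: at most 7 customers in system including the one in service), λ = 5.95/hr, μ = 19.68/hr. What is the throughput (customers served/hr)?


ρ = 0.3023; P_K = (1−ρ)ρ^7/(1−ρ^8) = 0.0001611
λ_eff = λ(1 − P_K) = 5.95·(1 − 0.0001611) = 5.95·0.999839 = 5.9490 /hr

Final: 5.9490 /hr


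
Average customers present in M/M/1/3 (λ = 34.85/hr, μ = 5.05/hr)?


ρ = 34.85/5.05 = 6.9010
L = ρ[1 − (K+1)ρ^K + Kρ^(K+1)] / [(1−ρ)(1−ρ^(K+1))]
Numerator: 6.9010·(1 − 4·328.650436 + 3·2268.013406) = 37889.461540
Denominator: (-5.9010)·(-2267.013406) = 13377.623662
L = 37889.461540/13377.623662 = 2.8323

Final: 2.8323


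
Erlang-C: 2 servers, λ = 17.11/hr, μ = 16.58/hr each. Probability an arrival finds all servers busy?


a = λ/μ = 1.0320; ρ = a/2 = 0.5160
P₀ = 0.319276 (from M/M/c formula)
C(c,a) = [a^c/(c!(1−ρ))]·P₀ = [1.06495/(2·0.4840)]·0.319276
= 1.10012·0.319276 = 0.351242

Final: 0.351242


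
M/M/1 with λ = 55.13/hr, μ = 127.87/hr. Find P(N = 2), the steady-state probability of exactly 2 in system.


ρ = 55.13/127.87 = 0.4311
P_n = (1−ρ)·ρ^n = (1 − 0.4311)·0.4311^2 = 0.5689·0.185883 = 0.105741

Final: 0.105741


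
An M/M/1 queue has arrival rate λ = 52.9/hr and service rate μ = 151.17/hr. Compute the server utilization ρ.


ρ = λ/μ = 52.9/151.17 = 0.3499

Final: 0.3499


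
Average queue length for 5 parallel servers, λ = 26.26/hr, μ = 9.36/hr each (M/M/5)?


a = λ/μ = 2.8056; ρ = a/5 = 0.5611
P₀ = 0.057792
Lq = P₀·a^c·ρ / (c!·(1−ρ)²) = 0.057792·173.81785·0.5611/(120·0.19262)
= 0.24385

Final: 0.24385


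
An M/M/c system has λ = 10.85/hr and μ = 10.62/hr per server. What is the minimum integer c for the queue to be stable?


Stability requires cμ > λ ⇔ c > λ/μ.
λ/μ = 10.85/10.62 = 1.0217
Minimum integer c = ⌊1.0217⌋ + 1 = 2
Check: 2·10.62 = 21.24 > 10.85, while 1·10.62 = 10.62 ≤ 10.85

Final: 2 servers


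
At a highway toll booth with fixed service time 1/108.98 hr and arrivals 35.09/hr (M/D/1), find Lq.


ρ = 35.09/108.98 = 0.3220
M/D/1: Lq = ρ²/(2(1−ρ)) = 0.1037/(2·0.6780) = 0.07645

Final: 0.07645


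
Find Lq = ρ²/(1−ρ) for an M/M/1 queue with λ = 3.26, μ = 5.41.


ρ = 3.26/5.41 = 0.6026
Lq = ρ²/(1−ρ) = 0.3631/0.3974 = 0.9137

Final: 0.9137


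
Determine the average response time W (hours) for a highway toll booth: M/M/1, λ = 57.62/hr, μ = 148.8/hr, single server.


W = 1/(μ−λ) = 1/(148.8 − 57.62) = 1/91.18 = 0.01097 hr

Final: 0.01097 hr


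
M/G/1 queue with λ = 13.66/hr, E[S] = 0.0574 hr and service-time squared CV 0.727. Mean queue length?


ρ = λ·E[S] = 13.66·0.0574 = 0.7841
Lq = ρ²(1+C_s²)/(2(1−ρ)) = 0.6148·(1+0.727)/(2·0.2159)
= 0.6148·1.7270/0.4318 = 2.45868

Final: 2.45868


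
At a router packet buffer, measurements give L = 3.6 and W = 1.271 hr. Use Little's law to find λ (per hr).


λ = L/W = 3.6/1.271 = 2.8324 /hr

Final: 2.8324 /hr


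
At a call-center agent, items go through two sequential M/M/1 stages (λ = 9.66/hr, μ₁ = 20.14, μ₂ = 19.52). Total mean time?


Each node sees arrival rate λ = 9.66/hr (tandem ⇒ throughput preserved).
W₁ = 1/(μ₁−λ) = 1/(20.14−9.66) = 0.09542 hr
W₂ = 1/(μ₂−λ) = 1/(19.52−9.66) = 0.10142 hr
W_total = W₁ + W₂ = 0.09542 + 0.10142 = 0.19684 hr

Final: 0.19684 hr


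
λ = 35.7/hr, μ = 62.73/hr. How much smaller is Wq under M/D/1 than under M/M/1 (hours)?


ρ = 35.7/62.73 = 0.5691
Wq(M/M/1) = ρ/(μ−λ) = 0.5691/27.03 = 0.02105 hr
Wq(M/D/1) = ρ/(2(μ−λ)) = 0.01053 hr
Savings = 0.02105 − 0.01053 = 0.01053 hr

Final: 0.01053 hr


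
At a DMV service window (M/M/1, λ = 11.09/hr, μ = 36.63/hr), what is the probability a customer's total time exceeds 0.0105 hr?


W ~ Exponential(μ−λ) for M/M/1.
μ − λ = 36.63 − 11.09 = 25.5400
P(W > t) = e^{−(μ−λ)t} = e^{−0.2682} = 0.764778

Final: 0.764778


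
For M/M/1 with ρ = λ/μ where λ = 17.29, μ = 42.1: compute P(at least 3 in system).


ρ = 17.29/42.1 = 0.4107
P(N ≥ n) = ρ^n = 0.4107^3 = 0.069269

Final: 0.069269


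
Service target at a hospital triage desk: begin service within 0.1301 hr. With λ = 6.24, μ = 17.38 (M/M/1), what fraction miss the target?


ρ = 6.24/17.38 = 0.3590
P(Wq > t) = ρ·e^{−(μ−λ)t} = 0.3590·e^{−1.4493}
= 0.3590·0.234731 = 0.084276

Final: 0.084276


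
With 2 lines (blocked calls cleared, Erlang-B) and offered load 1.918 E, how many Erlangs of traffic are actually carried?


B(2,1.918) = 0.386635 (Erlang-B)
Carried load = a(1 − B) = 1.918·(1 − 0.386635) = 1.918·0.613365 = 1.1764 E

Final: 1.1764 Erlangs


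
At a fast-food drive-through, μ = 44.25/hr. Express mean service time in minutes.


Mean service time = 1/μ = 1/44.25 hour = 0.02260 hour
In minutes: 0.02260 × 60 = 1.3559 min

Final: 1.3559 min


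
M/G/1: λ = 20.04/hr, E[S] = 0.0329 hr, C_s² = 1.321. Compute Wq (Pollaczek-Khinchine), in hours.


ρ = λ·E[S] = 20.04·0.0329 = 0.6593
E[S²] = E[S]²(1+C_s²) = 0.0329²·(1+1.321) = 0.002512
Wq = λ·E[S²]/(2(1−ρ)) = 20.04·0.002512/(2·0.3407) = 0.07389 hr

Final: 0.07389 hr


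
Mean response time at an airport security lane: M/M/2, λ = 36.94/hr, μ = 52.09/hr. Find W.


a = 0.7092; ρ = 0.3546; P₀ = 0.476474
Lq = P₀·a^c·ρ/(c!(1−ρ)²) = 0.10198
Wq = Lq/λ = 0.10198/36.94 = 0.002761 hr
W = Wq + 1/μ = 0.002761 + 0.01920 = 0.02196 hr

Final: 0.02196 hr


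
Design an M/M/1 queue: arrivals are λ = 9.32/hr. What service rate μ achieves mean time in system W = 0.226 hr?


W = 1/(μ−λ) ⇒ μ − λ = 1/W = 1/0.226 = 4.4248
μ = λ + 1/W = 9.32 + 4.4248 = 13.7448 per hr

Final: 13.7448 /hr


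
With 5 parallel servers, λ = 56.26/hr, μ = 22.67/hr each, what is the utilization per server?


ρ = λ/(cμ) = 56.26/(5·22.67) = 56.26/113.35 = 0.4963

Final: 0.4963


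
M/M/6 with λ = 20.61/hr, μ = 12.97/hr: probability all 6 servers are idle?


a = λ/μ = 20.61/12.97 = 1.5891; ρ = a/c = 0.2648
Σ_{k=0}^{5} a^k/k! (terms k=0..5) = 1.00000 + 1.58905 + 1.26254 + 0.66875 + 0.26567 + 0.08443 = 4.87044
Tail: a^6/(6!(1−ρ)) = 16.10008/(720·0.7352) = 0.03042
P₀ = 1/(4.87044 + 0.03042) = 1/4.90086 = 0.204046

Final: 0.204046


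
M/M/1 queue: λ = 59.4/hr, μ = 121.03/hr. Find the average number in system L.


ρ = λ/μ = 59.4/121.03 = 0.4908
L = ρ/(1−ρ) = 0.4908/(1 − 0.4908) = 0.4908/0.5092 = 0.9638

Final: 0.9638


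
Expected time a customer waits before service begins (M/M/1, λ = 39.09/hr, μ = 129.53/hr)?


ρ = 39.09/129.53 = 0.3018
Wq = ρ/(μ−λ) = 0.3018/(129.53 − 39.09) = 0.3018/90.44 = 0.003337 hr

Final: 0.003337 hr


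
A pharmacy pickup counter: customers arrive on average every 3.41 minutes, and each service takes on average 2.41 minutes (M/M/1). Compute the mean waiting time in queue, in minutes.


λ = 60/3.41 = 17.5953 /hr
μ = 60/2.41 = 24.8963 /hr
ρ = λ/μ = 17.5953/24.8963 = 0.7067
Wq = ρ/(μ−λ) = 0.7067/(24.8963−17.5953) = 0.09680 hr
In minutes: 0.09680·60 = 5.808 min

Final: 5.808 min


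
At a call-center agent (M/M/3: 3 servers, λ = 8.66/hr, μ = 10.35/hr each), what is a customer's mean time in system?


a = 0.8367; ρ = 0.2789; P₀ = 0.430635
Lq = P₀·a^c·ρ/(c!(1−ρ)²) = 0.02255
Wq = Lq/λ = 0.02255/8.66 = 0.002604 hr
W = Wq + 1/μ = 0.002604 + 0.09662 = 0.09922 hr

Final: 0.09922 hr


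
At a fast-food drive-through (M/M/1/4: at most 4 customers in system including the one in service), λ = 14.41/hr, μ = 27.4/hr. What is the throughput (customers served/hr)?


ρ = 0.5259; P_K = (1−ρ)ρ^4/(1−ρ^5) = 0.037787
λ_eff = λ(1 − P_K) = 14.41·(1 − 0.037787) = 14.41·0.962213 = 13.8655 /hr

Final: 13.8655 /hr


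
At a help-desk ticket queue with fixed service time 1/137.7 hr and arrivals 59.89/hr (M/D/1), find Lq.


ρ = 59.89/137.7 = 0.4349
M/D/1: Lq = ρ²/(2(1−ρ)) = 0.1892/(2·0.5651) = 0.16738

Final: 0.16738


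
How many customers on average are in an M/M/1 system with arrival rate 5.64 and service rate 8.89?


ρ = λ/μ = 5.64/8.89 = 0.6344
L = ρ/(1−ρ) = 0.6344/(1 − 0.6344) = 0.6344/0.3656 = 1.7354

Final: 1.7354


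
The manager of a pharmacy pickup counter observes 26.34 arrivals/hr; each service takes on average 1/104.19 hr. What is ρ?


ρ = λ/μ = 26.34/104.19 = 0.2528

Final: 0.2528


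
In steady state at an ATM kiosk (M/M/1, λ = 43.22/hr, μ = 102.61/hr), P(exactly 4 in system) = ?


ρ = 43.22/102.61 = 0.4212
P_n = (1−ρ)·ρ^n = (1 − 0.4212)·0.4212^4 = 0.5788·0.031476 = 0.018218

Final: 0.018218


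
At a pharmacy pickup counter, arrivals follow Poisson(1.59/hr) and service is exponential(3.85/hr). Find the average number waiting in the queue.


ρ = 1.59/3.85 = 0.4130
Lq = ρ²/(1−ρ) = 0.1706/0.5870 = 0.2906

Final: 0.2906


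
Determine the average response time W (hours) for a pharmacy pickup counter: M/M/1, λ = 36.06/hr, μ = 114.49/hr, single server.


W = 1/(μ−λ) = 1/(114.49 − 36.06) = 1/78.43 = 0.01275 hr

Final: 0.01275 hr


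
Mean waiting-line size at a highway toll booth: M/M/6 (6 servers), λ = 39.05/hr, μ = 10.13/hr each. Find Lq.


a = λ/μ = 3.8549; ρ = a/6 = 0.6425
P₀ = 0.019656
Lq = P₀·a^c·ρ / (c!·(1−ρ)²) = 0.019656·3281.47845·0.6425/(720·0.12782)
= 0.45029

Final: 0.45029


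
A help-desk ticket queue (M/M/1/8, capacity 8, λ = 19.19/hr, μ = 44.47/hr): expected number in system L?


ρ = 19.19/44.47 = 0.4315
L = ρ[1 − (K+1)ρ^K + Kρ^(K+1)] / [(1−ρ)(1−ρ^(K+1))]
Numerator: 0.4315·(1 − 9·0.001202 + 8·0.0005189) = 0.428648
Denominator: (0.5685)·(0.999481) = 0.568178
L = 0.428648/0.568178 = 0.7544

Final: 0.7544


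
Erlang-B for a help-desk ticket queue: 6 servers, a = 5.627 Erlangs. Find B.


B(c,a) = (a^c/c!) / Σ_{k=0}^{c} a^k/k!
a^6/6! = 44.088873
Σ terms (k=0..6): 1.00000 + 5.62700 + 15.83156 + 29.69474 + 41.77307 + 47.01142 + 44.08887 = 185.026663
B = 44.088873/185.026663 = 0.238284

Final: 0.238284


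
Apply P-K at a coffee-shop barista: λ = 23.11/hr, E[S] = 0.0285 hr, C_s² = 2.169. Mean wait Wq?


ρ = λ·E[S] = 23.11·0.0285 = 0.6586
E[S²] = E[S]²(1+C_s²) = 0.0285²·(1+2.169) = 0.002574
Wq = λ·E[S²]/(2(1−ρ)) = 23.11·0.002574/(2·0.3414) = 0.08713 hr

Final: 0.08713 hr


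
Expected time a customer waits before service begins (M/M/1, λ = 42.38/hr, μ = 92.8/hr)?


ρ = 42.38/92.8 = 0.4567
Wq = ρ/(μ−λ) = 0.4567/(92.8 − 42.38) = 0.4567/50.42 = 0.009058 hr

Final: 0.009058 hr


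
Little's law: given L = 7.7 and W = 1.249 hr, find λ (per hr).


λ = L/W = 7.7/1.249 = 6.1649 /hr

Final: 6.1649 /hr


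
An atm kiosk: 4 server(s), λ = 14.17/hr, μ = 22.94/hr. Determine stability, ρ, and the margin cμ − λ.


Total capacity cμ = 4·22.94 = 91.76/hr
ρ = λ/(cμ) = 14.17/91.76 = 0.1544
Stable ⇔ ρ < 1: YES
Spare capacity = cμ − λ = 91.76 − 14.17 = 77.59/hr

Final: ρ = 0.1544; stable; margin = 77.59/hr


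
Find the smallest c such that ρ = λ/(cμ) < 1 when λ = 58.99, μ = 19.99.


Stability requires cμ > λ ⇔ c > λ/μ.
λ/μ = 58.99/19.99 = 2.9510
Minimum integer c = ⌊2.9510⌋ + 1 = 3
Check: 3·19.99 = 59.97 > 58.99, while 2·19.99 = 39.98 ≤ 58.99

Final: 3 servers


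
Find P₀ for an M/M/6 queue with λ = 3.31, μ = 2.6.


a = λ/μ = 3.31/2.6 = 1.2731; ρ = a/c = 0.2122
Σ_{k=0}^{5} a^k/k! (terms k=0..5) = 1.00000 + 1.27308 + 0.81036 + 0.34388 + 0.10945 + 0.02787 = 3.56464
Tail: a^6/(6!(1−ρ)) = 4.25724/(720·0.7878) = 0.007505
P₀ = 1/(3.56464 + 0.007505) = 1/3.57214 = 0.279944

Final: 0.279944


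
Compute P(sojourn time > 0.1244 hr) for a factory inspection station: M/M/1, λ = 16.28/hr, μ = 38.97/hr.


W ~ Exponential(μ−λ) for M/M/1.
μ − λ = 38.97 − 16.28 = 22.6900
P(W > t) = e^{−(μ−λ)t} = e^{−2.8226} = 0.059449

Final: 0.059449


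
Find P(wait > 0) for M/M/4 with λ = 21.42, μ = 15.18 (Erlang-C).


a = λ/μ = 1.4111; ρ = a/4 = 0.3528
P₀ = 0.242124 (from M/M/c formula)
C(c,a) = [a^c/(c!(1−ρ))]·P₀ = [3.96452/(24·0.6472)]·0.242124
= 0.25522·0.242124 = 0.061796

Final: 0.061796


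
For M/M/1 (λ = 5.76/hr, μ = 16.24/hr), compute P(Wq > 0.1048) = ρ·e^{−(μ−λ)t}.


ρ = 5.76/16.24 = 0.3547
P(Wq > t) = ρ·e^{−(μ−λ)t} = 0.3547·e^{−1.0983}
= 0.3547·0.333436 = 0.118263

Final: 0.118263


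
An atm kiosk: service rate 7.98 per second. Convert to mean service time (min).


Mean service time = 1/μ = 1/7.98 second = 0.12531 second
In minutes: 0.12531 × 0.0166667 = 0.002089 min

Final: 0.002089 min


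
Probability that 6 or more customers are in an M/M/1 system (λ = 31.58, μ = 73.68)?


ρ = 31.58/73.68 = 0.4286
P(N ≥ n) = ρ^n = 0.4286^6 = 0.006200

Final: 0.006200


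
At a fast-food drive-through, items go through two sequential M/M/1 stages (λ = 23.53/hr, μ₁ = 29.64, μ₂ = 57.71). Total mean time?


Each node sees arrival rate λ = 23.53/hr (tandem ⇒ throughput preserved).
W₁ = 1/(μ₁−λ) = 1/(29.64−23.53) = 0.16367 hr
W₂ = 1/(μ₂−λ) = 1/(57.71−23.53) = 0.02926 hr
W_total = W₁ + W₂ = 0.16367 + 0.02926 = 0.19292 hr

Final: 0.19292 hr


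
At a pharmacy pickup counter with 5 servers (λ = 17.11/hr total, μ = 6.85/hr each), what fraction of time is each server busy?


ρ = λ/(cμ) = 17.11/(5·6.85) = 17.11/34.25 = 0.4996

Final: 0.4996


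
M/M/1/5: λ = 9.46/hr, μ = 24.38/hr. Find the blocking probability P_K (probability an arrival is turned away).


ρ = λ/μ = 9.46/24.38 = 0.3880
P_K = (1−ρ)ρ^K/(1−ρ^(K+1)) = (0.6120·0.008796)/(1 − 0.003413)
= 0.005383/0.996587 = 0.005401

Final: 0.005401


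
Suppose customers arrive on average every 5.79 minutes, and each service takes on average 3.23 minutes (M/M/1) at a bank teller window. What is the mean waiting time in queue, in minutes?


λ = 60/5.79 = 10.3627 /hr
μ = 60/3.23 = 18.5759 /hr
ρ = λ/μ = 10.3627/18.5759 = 0.5579
Wq = ρ/(μ−λ) = 0.5579/(18.5759−10.3627) = 0.06792 hr
In minutes: 0.06792·60 = 4.075 min

Final: 4.075 min


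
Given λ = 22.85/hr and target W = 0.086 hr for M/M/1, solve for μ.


W = 1/(μ−λ) ⇒ μ − λ = 1/W = 1/0.086 = 11.6279
μ = λ + 1/W = 22.85 + 11.6279 = 34.4779 per hr

Final: 34.4779 /hr


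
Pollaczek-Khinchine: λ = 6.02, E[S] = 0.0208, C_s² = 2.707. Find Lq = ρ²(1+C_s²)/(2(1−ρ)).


ρ = λ·E[S] = 6.02·0.0208 = 0.1252
Lq = ρ²(1+C_s²)/(2(1−ρ)) = 0.01568·(1+2.707)/(2·0.8748)
= 0.01568·3.7070/1.7496 = 0.03322

Final: 0.03322


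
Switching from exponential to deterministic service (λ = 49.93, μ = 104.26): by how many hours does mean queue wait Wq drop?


ρ = 49.93/104.26 = 0.4789
Wq(M/M/1) = ρ/(μ−λ) = 0.4789/54.33 = 0.008815 hr
Wq(M/D/1) = ρ/(2(μ−λ)) = 0.004407 hr
Savings = 0.008815 − 0.004407 = 0.004407 hr

Final: 0.004407 hr


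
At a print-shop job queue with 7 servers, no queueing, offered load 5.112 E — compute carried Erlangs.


B(7,5.112) = 0.127583 (Erlang-B)
Carried load = a(1 − B) = 5.112·(1 − 0.127583) = 5.112·0.872417 = 4.4598 E

Final: 4.4598 Erlangs


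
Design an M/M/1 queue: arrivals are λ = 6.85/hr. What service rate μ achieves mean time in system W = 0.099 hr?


W = 1/(μ−λ) ⇒ μ − λ = 1/W = 1/0.099 = 10.1010
μ = λ + 1/W = 6.85 + 10.1010 = 16.9510 per hr

Final: 16.9510 /hr


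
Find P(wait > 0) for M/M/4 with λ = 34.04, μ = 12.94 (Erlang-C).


a = λ/μ = 2.6306; ρ = a/4 = 0.6577
P₀ = 0.062684 (from M/M/c formula)
C(c,a) = [a^c/(c!(1−ρ))]·P₀ = [47.88738/(24·0.3423)]·0.062684
= 5.82828·0.062684 = 0.365343

Final: 0.365343


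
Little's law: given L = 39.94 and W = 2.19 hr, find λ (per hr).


λ = L/W = 39.94/2.19 = 18.2374 /hr

Final: 18.2374 /hr


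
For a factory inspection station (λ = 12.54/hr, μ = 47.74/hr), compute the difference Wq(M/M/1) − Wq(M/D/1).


ρ = 12.54/47.74 = 0.2627
Wq(M/M/1) = ρ/(μ−λ) = 0.2627/35.20 = 0.007462 hr
Wq(M/D/1) = ρ/(2(μ−λ)) = 0.003731 hr
Savings = 0.007462 − 0.003731 = 0.003731 hr

Final: 0.003731 hr


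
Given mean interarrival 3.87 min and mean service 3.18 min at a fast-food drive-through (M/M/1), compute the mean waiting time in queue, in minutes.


λ = 60/3.87 = 15.5039 /hr
μ = 60/3.18 = 18.8679 /hr
ρ = λ/μ = 15.5039/18.8679 = 0.8217
Wq = ρ/(μ−λ) = 0.8217/(18.8679−15.5039) = 0.24426 hr
In minutes: 0.24426·60 = 14.656 min

Final: 14.656 min


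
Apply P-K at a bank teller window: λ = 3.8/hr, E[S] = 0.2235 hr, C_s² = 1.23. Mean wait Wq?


ρ = λ·E[S] = 3.8·0.2235 = 0.8493
E[S²] = E[S]²(1+C_s²) = 0.2235²·(1+1.23) = 0.111394
Wq = λ·E[S²]/(2(1−ρ)) = 3.8·0.111394/(2·0.1507) = 1.40443 hr

Final: 1.40443 hr


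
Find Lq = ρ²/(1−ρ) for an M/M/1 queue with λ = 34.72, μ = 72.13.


ρ = 34.72/72.13 = 0.4814
Lq = ρ²/(1−ρ) = 0.2317/0.5186 = 0.4467

Final: 0.4467


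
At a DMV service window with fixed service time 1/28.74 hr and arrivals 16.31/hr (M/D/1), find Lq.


ρ = 16.31/28.74 = 0.5675
M/D/1: Lq = ρ²/(2(1−ρ)) = 0.3221/(2·0.4325) = 0.37232

Final: 0.37232


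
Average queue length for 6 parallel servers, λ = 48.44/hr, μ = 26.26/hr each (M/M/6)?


a = λ/μ = 1.8446; ρ = a/6 = 0.3074
P₀ = 0.157941
Lq = P₀·a^c·ρ / (c!·(1−ρ)²) = 0.157941·39.39639·0.3074/(720·0.47964)
= 0.005539

Final: 0.005539


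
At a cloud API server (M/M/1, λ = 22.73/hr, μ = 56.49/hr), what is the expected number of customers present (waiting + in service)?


ρ = λ/μ = 22.73/56.49 = 0.4024
L = ρ/(1−ρ) = 0.4024/(1 − 0.4024) = 0.4024/0.5976 = 0.6733

Final: 0.6733


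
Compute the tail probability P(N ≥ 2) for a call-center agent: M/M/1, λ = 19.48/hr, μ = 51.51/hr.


ρ = 19.48/51.51 = 0.3782
P(N ≥ n) = ρ^n = 0.3782^2 = 0.143019

Final: 0.143019


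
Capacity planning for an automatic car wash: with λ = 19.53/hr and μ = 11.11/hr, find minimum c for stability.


Stability requires cμ > λ ⇔ c > λ/μ.
λ/μ = 19.53/11.11 = 1.7579
Minimum integer c = ⌊1.7579⌋ + 1 = 2
Check: 2·11.11 = 22.22 > 19.53, while 1·11.11 = 11.11 ≤ 19.53

Final: 2 servers


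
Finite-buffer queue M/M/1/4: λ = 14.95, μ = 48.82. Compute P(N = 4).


ρ = λ/μ = 14.95/48.82 = 0.3062
P_K = (1−ρ)ρ^K/(1−ρ^(K+1)) = (0.6938·0.008794)/(1 − 0.002693)
= 0.006101/0.997307 = 0.006117

Final: 0.006117


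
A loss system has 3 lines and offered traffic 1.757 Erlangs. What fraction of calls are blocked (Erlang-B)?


B(c,a) = (a^c/c!) / Σ_{k=0}^{c} a^k/k!
a^3/3! = 0.903991
Σ terms (k=0..3): 1.00000 + 1.75700 + 1.54352 + 0.90399 = 5.204515
B = 0.903991/5.204515 = 0.173694

Final: 0.173694


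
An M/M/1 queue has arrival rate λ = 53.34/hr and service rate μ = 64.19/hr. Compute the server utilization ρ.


ρ = λ/μ = 53.34/64.19 = 0.8310

Final: 0.8310


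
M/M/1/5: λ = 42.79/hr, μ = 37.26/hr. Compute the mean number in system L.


ρ = 42.79/37.26 = 1.1484
L = ρ[1 − (K+1)ρ^K + Kρ^(K+1)] / [(1−ρ)(1−ρ^(K+1))]
Numerator: 1.1484·(1 − 6·1.997548 + 5·2.294017) = 0.556750
Denominator: (-0.1484)·(-1.294017) = 0.192054
L = 0.556750/0.192054 = 2.8989

Final: 2.8989


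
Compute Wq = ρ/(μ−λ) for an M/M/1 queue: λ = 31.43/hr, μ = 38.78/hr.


ρ = 31.43/38.78 = 0.8105
Wq = ρ/(μ−λ) = 0.8105/(38.78 − 31.43) = 0.8105/7.35 = 0.1103 hr

Final: 0.1103 hr


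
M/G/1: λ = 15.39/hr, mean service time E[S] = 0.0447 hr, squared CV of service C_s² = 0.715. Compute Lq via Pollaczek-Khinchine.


ρ = λ·E[S] = 15.39·0.0447 = 0.6879
Lq = ρ²(1+C_s²)/(2(1−ρ)) = 0.4733·(1+0.715)/(2·0.3121)
= 0.4733·1.7150/0.6241 = 1.30040

Final: 1.30040


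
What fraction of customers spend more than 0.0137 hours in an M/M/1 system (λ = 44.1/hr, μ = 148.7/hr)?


W ~ Exponential(μ−λ) for M/M/1.
μ − λ = 148.7 − 44.1 = 104.6000
P(W > t) = e^{−(μ−λ)t} = e^{−1.4330} = 0.238587

Final: 0.238587


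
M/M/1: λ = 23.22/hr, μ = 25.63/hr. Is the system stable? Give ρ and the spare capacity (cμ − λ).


Total capacity cμ = 1·25.63 = 25.63/hr
ρ = λ/(cμ) = 23.22/25.63 = 0.9060
Stable ⇔ ρ < 1: YES
Spare capacity = cμ − λ = 25.63 − 23.22 = 2.41/hr

Final: ρ = 0.9060; stable; margin = 2.41/hr


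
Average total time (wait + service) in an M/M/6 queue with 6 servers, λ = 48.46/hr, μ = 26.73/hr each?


a = 1.8129; ρ = 0.3022; P₀ = 0.163041
Lq = P₀·a^c·ρ/(c!(1−ρ)²) = 0.004989
Wq = Lq/λ = 0.004989/48.46 = 0.0001029 hr
W = Wq + 1/μ = 0.0001029 + 0.03741 = 0.03751 hr

Final: 0.03751 hr


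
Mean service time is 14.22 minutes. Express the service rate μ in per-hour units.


μ = 1/(service time) in consistent units.
1 hour = 60 min, so μ = 60/14.22 = 4.2194 per hour

Final: 4.2194 /hr


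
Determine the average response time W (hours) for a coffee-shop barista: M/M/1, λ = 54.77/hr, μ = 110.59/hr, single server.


W = 1/(μ−λ) = 1/(110.59 − 54.77) = 1/55.82 = 0.01791 hr

Final: 0.01791 hr


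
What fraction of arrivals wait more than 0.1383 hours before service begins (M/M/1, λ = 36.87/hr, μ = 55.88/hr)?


ρ = 36.87/55.88 = 0.6598
P(Wq > t) = ρ·e^{−(μ−λ)t} = 0.6598·e^{−2.6291}
= 0.6598·0.072145 = 0.047601

Final: 0.047601
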